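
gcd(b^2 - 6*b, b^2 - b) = b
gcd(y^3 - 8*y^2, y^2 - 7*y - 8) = y - 8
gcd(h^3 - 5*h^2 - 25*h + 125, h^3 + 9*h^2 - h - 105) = h + 5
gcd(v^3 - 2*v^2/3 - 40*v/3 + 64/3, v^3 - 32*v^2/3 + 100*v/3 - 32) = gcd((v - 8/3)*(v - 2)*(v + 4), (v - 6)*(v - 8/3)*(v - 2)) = v^2 - 14*v/3 + 16/3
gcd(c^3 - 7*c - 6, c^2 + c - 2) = c + 2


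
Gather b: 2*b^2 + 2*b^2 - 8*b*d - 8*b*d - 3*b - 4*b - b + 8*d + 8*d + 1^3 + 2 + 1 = 4*b^2 + b*(-16*d - 8) + 16*d + 4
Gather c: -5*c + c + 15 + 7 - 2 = 20 - 4*c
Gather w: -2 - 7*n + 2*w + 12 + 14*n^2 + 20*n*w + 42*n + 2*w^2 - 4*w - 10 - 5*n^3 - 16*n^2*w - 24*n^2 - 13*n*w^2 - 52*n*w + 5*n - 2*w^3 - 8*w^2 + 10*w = -5*n^3 - 10*n^2 + 40*n - 2*w^3 + w^2*(-13*n - 6) + w*(-16*n^2 - 32*n + 8)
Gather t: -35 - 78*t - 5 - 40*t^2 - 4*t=-40*t^2 - 82*t - 40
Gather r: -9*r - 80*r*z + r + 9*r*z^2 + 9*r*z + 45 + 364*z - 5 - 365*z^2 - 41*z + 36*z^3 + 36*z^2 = r*(9*z^2 - 71*z - 8) + 36*z^3 - 329*z^2 + 323*z + 40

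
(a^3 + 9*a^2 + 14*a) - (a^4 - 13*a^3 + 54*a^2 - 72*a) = -a^4 + 14*a^3 - 45*a^2 + 86*a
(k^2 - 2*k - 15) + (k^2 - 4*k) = 2*k^2 - 6*k - 15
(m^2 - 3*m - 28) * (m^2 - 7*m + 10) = m^4 - 10*m^3 + 3*m^2 + 166*m - 280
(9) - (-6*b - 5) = 6*b + 14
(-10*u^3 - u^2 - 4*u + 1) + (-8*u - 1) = -10*u^3 - u^2 - 12*u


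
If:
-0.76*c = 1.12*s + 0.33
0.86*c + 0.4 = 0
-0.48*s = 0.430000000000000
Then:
No Solution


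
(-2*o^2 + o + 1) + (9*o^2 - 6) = 7*o^2 + o - 5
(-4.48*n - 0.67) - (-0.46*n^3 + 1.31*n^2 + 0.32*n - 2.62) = 0.46*n^3 - 1.31*n^2 - 4.8*n + 1.95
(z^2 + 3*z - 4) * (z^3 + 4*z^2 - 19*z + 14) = z^5 + 7*z^4 - 11*z^3 - 59*z^2 + 118*z - 56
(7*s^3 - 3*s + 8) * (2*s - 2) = 14*s^4 - 14*s^3 - 6*s^2 + 22*s - 16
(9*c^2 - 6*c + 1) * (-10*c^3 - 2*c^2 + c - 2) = -90*c^5 + 42*c^4 + 11*c^3 - 26*c^2 + 13*c - 2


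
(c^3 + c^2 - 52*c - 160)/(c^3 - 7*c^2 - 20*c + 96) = (c + 5)/(c - 3)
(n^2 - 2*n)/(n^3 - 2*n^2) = 1/n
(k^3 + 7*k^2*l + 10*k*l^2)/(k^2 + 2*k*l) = k + 5*l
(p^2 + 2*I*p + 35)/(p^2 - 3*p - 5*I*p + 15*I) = (p + 7*I)/(p - 3)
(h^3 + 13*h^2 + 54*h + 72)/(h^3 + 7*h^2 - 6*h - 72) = (h + 3)/(h - 3)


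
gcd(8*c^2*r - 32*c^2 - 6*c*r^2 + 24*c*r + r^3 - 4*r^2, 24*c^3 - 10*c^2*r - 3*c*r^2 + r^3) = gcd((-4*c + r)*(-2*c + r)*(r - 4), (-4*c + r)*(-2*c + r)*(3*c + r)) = 8*c^2 - 6*c*r + r^2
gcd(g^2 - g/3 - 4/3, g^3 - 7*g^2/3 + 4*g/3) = g - 4/3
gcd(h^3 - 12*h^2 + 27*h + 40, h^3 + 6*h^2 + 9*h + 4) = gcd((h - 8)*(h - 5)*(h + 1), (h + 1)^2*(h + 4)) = h + 1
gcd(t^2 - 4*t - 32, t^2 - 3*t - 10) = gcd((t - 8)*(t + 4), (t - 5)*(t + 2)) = 1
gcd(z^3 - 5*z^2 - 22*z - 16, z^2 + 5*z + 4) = z + 1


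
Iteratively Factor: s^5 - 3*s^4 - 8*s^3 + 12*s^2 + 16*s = (s + 2)*(s^4 - 5*s^3 + 2*s^2 + 8*s) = s*(s + 2)*(s^3 - 5*s^2 + 2*s + 8) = s*(s + 1)*(s + 2)*(s^2 - 6*s + 8) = s*(s - 2)*(s + 1)*(s + 2)*(s - 4)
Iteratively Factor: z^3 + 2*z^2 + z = (z)*(z^2 + 2*z + 1) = z*(z + 1)*(z + 1)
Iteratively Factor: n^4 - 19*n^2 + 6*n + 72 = (n - 3)*(n^3 + 3*n^2 - 10*n - 24) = (n - 3)*(n + 4)*(n^2 - n - 6) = (n - 3)^2*(n + 4)*(n + 2)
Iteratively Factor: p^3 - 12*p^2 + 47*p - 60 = (p - 4)*(p^2 - 8*p + 15) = (p - 4)*(p - 3)*(p - 5)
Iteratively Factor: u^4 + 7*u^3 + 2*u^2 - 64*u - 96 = (u - 3)*(u^3 + 10*u^2 + 32*u + 32) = (u - 3)*(u + 4)*(u^2 + 6*u + 8) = (u - 3)*(u + 4)^2*(u + 2)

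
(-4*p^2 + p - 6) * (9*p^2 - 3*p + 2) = -36*p^4 + 21*p^3 - 65*p^2 + 20*p - 12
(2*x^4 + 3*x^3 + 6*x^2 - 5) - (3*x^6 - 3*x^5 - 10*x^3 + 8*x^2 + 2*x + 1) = -3*x^6 + 3*x^5 + 2*x^4 + 13*x^3 - 2*x^2 - 2*x - 6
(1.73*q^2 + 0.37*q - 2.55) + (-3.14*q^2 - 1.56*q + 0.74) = -1.41*q^2 - 1.19*q - 1.81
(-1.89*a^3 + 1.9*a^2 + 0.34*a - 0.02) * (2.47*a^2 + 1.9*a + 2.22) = -4.6683*a^5 + 1.102*a^4 + 0.254*a^3 + 4.8146*a^2 + 0.7168*a - 0.0444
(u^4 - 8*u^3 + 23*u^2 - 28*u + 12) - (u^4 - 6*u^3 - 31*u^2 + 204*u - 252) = -2*u^3 + 54*u^2 - 232*u + 264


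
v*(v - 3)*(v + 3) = v^3 - 9*v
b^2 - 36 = (b - 6)*(b + 6)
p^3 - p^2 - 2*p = p*(p - 2)*(p + 1)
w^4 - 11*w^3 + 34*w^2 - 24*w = w*(w - 6)*(w - 4)*(w - 1)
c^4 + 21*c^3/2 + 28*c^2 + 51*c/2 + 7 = (c + 1/2)*(c + 1)*(c + 2)*(c + 7)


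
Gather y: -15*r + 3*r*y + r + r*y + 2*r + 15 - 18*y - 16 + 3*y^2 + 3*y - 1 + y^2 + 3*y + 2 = -12*r + 4*y^2 + y*(4*r - 12)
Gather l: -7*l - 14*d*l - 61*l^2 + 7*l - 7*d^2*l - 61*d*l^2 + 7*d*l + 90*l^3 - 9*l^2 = 90*l^3 + l^2*(-61*d - 70) + l*(-7*d^2 - 7*d)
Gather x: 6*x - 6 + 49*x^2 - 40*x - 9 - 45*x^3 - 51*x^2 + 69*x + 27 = -45*x^3 - 2*x^2 + 35*x + 12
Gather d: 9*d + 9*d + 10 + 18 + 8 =18*d + 36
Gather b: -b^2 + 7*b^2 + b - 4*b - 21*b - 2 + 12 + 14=6*b^2 - 24*b + 24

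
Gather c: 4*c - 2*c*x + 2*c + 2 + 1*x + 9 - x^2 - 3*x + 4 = c*(6 - 2*x) - x^2 - 2*x + 15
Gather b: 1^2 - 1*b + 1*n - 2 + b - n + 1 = 0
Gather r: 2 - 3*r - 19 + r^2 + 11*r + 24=r^2 + 8*r + 7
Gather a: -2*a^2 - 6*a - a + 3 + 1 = -2*a^2 - 7*a + 4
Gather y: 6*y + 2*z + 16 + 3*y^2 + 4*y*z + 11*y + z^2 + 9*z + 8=3*y^2 + y*(4*z + 17) + z^2 + 11*z + 24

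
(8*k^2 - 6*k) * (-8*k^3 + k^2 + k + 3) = -64*k^5 + 56*k^4 + 2*k^3 + 18*k^2 - 18*k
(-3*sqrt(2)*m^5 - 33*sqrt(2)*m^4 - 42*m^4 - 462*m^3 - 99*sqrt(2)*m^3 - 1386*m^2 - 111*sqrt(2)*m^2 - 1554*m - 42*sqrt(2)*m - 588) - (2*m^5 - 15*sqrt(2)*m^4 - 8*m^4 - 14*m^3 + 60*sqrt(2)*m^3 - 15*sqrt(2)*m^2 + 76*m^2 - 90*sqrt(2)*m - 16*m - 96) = -3*sqrt(2)*m^5 - 2*m^5 - 34*m^4 - 18*sqrt(2)*m^4 - 448*m^3 - 159*sqrt(2)*m^3 - 1462*m^2 - 96*sqrt(2)*m^2 - 1538*m + 48*sqrt(2)*m - 492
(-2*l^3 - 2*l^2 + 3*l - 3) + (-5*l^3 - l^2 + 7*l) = -7*l^3 - 3*l^2 + 10*l - 3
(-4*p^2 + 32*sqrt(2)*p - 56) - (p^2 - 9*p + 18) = -5*p^2 + 9*p + 32*sqrt(2)*p - 74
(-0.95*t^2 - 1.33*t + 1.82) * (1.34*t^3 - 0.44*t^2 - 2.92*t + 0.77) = -1.273*t^5 - 1.3642*t^4 + 5.798*t^3 + 2.3513*t^2 - 6.3385*t + 1.4014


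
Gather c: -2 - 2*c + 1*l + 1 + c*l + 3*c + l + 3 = c*(l + 1) + 2*l + 2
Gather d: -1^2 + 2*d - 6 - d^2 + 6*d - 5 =-d^2 + 8*d - 12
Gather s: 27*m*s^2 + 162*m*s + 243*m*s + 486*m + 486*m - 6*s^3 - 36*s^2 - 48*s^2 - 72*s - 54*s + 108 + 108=972*m - 6*s^3 + s^2*(27*m - 84) + s*(405*m - 126) + 216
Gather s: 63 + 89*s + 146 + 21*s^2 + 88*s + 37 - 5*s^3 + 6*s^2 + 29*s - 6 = -5*s^3 + 27*s^2 + 206*s + 240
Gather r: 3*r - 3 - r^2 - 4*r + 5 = -r^2 - r + 2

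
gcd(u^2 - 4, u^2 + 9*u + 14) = u + 2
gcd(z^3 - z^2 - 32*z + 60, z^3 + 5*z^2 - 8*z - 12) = z^2 + 4*z - 12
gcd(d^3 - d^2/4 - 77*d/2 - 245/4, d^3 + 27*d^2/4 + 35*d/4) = d^2 + 27*d/4 + 35/4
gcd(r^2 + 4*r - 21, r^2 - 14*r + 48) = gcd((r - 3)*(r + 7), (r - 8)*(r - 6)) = 1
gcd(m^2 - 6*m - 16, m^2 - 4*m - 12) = m + 2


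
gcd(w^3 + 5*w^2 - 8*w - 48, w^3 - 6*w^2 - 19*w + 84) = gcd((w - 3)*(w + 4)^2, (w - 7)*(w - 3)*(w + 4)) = w^2 + w - 12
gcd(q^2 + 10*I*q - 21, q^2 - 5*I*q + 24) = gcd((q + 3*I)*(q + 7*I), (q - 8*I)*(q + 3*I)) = q + 3*I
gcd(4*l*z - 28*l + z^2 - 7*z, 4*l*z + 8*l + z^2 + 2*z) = 4*l + z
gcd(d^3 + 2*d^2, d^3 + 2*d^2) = d^3 + 2*d^2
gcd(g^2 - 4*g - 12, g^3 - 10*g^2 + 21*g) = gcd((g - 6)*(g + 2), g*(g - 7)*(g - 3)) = 1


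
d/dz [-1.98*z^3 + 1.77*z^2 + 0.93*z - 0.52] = -5.94*z^2 + 3.54*z + 0.93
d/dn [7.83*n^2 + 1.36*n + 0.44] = 15.66*n + 1.36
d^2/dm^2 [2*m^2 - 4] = 4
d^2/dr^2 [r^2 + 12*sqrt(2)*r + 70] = 2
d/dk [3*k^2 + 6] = 6*k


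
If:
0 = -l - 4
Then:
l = -4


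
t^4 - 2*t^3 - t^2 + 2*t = t*(t - 2)*(t - 1)*(t + 1)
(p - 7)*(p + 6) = p^2 - p - 42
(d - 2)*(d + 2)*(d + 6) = d^3 + 6*d^2 - 4*d - 24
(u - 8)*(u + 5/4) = u^2 - 27*u/4 - 10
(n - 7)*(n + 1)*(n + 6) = n^3 - 43*n - 42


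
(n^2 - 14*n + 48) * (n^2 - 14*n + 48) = n^4 - 28*n^3 + 292*n^2 - 1344*n + 2304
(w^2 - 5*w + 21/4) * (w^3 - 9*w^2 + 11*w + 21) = w^5 - 14*w^4 + 245*w^3/4 - 325*w^2/4 - 189*w/4 + 441/4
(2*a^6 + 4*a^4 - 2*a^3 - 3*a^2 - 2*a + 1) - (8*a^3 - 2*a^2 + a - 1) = 2*a^6 + 4*a^4 - 10*a^3 - a^2 - 3*a + 2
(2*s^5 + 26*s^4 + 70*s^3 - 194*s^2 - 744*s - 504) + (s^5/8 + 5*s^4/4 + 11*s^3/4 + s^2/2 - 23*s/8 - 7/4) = 17*s^5/8 + 109*s^4/4 + 291*s^3/4 - 387*s^2/2 - 5975*s/8 - 2023/4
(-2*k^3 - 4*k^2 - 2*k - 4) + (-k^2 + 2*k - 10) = -2*k^3 - 5*k^2 - 14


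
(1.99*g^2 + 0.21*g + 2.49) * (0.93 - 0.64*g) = -1.2736*g^3 + 1.7163*g^2 - 1.3983*g + 2.3157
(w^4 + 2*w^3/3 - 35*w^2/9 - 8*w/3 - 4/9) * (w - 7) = w^5 - 19*w^4/3 - 77*w^3/9 + 221*w^2/9 + 164*w/9 + 28/9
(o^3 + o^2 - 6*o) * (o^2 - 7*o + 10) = o^5 - 6*o^4 - 3*o^3 + 52*o^2 - 60*o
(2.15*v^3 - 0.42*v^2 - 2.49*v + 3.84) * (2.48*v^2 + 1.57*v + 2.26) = 5.332*v^5 + 2.3339*v^4 - 1.9756*v^3 + 4.6647*v^2 + 0.401400000000001*v + 8.6784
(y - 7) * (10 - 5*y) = -5*y^2 + 45*y - 70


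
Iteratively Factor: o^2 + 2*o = (o)*(o + 2)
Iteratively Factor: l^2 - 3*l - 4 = (l + 1)*(l - 4)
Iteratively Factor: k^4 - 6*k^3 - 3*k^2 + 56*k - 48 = (k - 4)*(k^3 - 2*k^2 - 11*k + 12) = (k - 4)*(k - 1)*(k^2 - k - 12) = (k - 4)*(k - 1)*(k + 3)*(k - 4)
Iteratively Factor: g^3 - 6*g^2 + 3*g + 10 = (g - 2)*(g^2 - 4*g - 5) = (g - 5)*(g - 2)*(g + 1)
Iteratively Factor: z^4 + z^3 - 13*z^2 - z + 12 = (z - 1)*(z^3 + 2*z^2 - 11*z - 12) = (z - 1)*(z + 1)*(z^2 + z - 12) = (z - 1)*(z + 1)*(z + 4)*(z - 3)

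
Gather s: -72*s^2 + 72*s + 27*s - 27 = -72*s^2 + 99*s - 27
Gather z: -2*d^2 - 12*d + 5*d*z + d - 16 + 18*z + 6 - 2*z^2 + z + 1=-2*d^2 - 11*d - 2*z^2 + z*(5*d + 19) - 9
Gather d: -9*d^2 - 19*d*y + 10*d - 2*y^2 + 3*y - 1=-9*d^2 + d*(10 - 19*y) - 2*y^2 + 3*y - 1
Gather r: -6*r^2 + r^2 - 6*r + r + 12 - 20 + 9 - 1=-5*r^2 - 5*r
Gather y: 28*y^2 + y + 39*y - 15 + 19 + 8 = 28*y^2 + 40*y + 12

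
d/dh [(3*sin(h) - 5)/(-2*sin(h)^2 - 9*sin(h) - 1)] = (6*sin(h)^2 - 20*sin(h) - 48)*cos(h)/(9*sin(h) - cos(2*h) + 2)^2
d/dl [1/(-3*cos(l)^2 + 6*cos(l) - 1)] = 6*(1 - cos(l))*sin(l)/(3*cos(l)^2 - 6*cos(l) + 1)^2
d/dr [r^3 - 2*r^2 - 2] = r*(3*r - 4)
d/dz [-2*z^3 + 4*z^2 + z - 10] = -6*z^2 + 8*z + 1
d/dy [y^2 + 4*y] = 2*y + 4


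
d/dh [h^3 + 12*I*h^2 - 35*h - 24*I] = 3*h^2 + 24*I*h - 35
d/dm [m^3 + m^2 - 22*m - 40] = 3*m^2 + 2*m - 22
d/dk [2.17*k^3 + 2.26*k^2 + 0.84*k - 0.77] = 6.51*k^2 + 4.52*k + 0.84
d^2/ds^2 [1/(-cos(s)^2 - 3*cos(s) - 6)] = (4*sin(s)^4 + 13*sin(s)^2 - 117*cos(s)/4 + 9*cos(3*s)/4 - 23)/(-sin(s)^2 + 3*cos(s) + 7)^3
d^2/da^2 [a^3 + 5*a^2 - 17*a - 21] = 6*a + 10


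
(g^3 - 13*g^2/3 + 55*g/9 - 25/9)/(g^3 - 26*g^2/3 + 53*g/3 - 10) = (g - 5/3)/(g - 6)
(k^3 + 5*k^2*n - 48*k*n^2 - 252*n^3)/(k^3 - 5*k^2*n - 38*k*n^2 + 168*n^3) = (k + 6*n)/(k - 4*n)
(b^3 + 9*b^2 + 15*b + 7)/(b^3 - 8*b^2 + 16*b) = (b^3 + 9*b^2 + 15*b + 7)/(b*(b^2 - 8*b + 16))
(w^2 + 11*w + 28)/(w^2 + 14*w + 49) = (w + 4)/(w + 7)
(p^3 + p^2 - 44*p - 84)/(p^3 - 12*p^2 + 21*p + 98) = (p + 6)/(p - 7)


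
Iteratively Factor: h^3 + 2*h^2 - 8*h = (h + 4)*(h^2 - 2*h) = h*(h + 4)*(h - 2)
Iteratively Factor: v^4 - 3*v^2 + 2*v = (v)*(v^3 - 3*v + 2) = v*(v - 1)*(v^2 + v - 2) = v*(v - 1)^2*(v + 2)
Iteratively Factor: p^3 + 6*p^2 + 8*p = (p + 2)*(p^2 + 4*p) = p*(p + 2)*(p + 4)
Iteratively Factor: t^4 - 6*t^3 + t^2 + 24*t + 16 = (t - 4)*(t^3 - 2*t^2 - 7*t - 4) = (t - 4)*(t + 1)*(t^2 - 3*t - 4) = (t - 4)^2*(t + 1)*(t + 1)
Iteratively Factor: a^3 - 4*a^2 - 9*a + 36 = (a + 3)*(a^2 - 7*a + 12) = (a - 4)*(a + 3)*(a - 3)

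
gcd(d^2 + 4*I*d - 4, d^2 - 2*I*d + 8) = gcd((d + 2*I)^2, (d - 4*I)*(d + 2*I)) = d + 2*I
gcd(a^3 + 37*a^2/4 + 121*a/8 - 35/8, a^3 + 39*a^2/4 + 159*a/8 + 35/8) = a^2 + 19*a/2 + 35/2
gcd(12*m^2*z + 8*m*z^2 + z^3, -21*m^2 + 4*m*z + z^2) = 1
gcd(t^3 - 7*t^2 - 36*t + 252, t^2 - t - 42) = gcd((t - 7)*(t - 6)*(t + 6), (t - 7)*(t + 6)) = t^2 - t - 42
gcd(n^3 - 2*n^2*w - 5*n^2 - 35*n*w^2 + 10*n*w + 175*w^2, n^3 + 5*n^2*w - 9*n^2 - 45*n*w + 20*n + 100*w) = n^2 + 5*n*w - 5*n - 25*w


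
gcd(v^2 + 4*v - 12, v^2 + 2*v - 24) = v + 6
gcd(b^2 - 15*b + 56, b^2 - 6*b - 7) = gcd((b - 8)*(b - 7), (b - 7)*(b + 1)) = b - 7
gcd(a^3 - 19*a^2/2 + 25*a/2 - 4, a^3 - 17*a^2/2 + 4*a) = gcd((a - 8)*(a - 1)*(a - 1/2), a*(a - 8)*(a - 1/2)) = a^2 - 17*a/2 + 4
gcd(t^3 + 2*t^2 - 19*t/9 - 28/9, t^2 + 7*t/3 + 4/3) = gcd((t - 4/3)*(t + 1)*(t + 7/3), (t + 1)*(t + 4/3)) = t + 1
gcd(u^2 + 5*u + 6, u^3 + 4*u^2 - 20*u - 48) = u + 2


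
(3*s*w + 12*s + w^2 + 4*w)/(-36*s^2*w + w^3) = (-3*s*w - 12*s - w^2 - 4*w)/(w*(36*s^2 - w^2))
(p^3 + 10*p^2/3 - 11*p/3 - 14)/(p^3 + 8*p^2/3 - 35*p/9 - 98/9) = 3*(p + 3)/(3*p + 7)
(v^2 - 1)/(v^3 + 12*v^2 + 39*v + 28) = (v - 1)/(v^2 + 11*v + 28)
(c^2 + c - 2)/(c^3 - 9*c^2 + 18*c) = (c^2 + c - 2)/(c*(c^2 - 9*c + 18))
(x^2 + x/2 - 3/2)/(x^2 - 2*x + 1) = (x + 3/2)/(x - 1)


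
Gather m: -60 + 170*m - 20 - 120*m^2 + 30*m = -120*m^2 + 200*m - 80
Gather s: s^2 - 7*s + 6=s^2 - 7*s + 6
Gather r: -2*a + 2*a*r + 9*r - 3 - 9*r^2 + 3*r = -2*a - 9*r^2 + r*(2*a + 12) - 3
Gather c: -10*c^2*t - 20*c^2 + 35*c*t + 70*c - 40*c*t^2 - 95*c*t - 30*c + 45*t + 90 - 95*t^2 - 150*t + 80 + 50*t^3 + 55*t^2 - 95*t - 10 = c^2*(-10*t - 20) + c*(-40*t^2 - 60*t + 40) + 50*t^3 - 40*t^2 - 200*t + 160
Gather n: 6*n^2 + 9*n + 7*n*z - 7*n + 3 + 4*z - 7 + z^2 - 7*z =6*n^2 + n*(7*z + 2) + z^2 - 3*z - 4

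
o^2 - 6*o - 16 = (o - 8)*(o + 2)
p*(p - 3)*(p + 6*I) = p^3 - 3*p^2 + 6*I*p^2 - 18*I*p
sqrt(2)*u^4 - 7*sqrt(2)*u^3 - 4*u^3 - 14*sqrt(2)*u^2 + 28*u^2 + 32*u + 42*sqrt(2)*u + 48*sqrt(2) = (u - 8)*(u - 3*sqrt(2))*(u + sqrt(2))*(sqrt(2)*u + sqrt(2))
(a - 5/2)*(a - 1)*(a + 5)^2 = a^4 + 13*a^3/2 - 15*a^2/2 - 125*a/2 + 125/2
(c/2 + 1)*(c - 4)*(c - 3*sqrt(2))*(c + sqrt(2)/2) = c^4/2 - 5*sqrt(2)*c^3/4 - c^3 - 11*c^2/2 + 5*sqrt(2)*c^2/2 + 3*c + 10*sqrt(2)*c + 12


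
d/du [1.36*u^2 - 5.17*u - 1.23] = 2.72*u - 5.17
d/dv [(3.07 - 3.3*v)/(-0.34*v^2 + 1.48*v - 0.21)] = (-1.122*v^2 + 2.0876*v - 3.8506)/(0.1156*v^4 - 1.0064*v^3 + 2.3332*v^2 - 0.6216*v + 0.0441)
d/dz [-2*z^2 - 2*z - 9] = -4*z - 2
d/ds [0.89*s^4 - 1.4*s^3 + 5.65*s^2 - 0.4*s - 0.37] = 3.56*s^3 - 4.2*s^2 + 11.3*s - 0.4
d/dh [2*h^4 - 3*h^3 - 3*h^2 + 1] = h*(8*h^2 - 9*h - 6)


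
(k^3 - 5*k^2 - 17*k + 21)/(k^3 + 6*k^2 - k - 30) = (k^2 - 8*k + 7)/(k^2 + 3*k - 10)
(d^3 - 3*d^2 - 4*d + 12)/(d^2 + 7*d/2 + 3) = 2*(d^2 - 5*d + 6)/(2*d + 3)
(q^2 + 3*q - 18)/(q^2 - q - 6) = (q + 6)/(q + 2)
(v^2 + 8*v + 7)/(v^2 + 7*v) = (v + 1)/v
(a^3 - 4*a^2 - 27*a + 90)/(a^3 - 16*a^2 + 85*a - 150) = (a^2 + 2*a - 15)/(a^2 - 10*a + 25)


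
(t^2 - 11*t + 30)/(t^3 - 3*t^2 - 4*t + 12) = (t^2 - 11*t + 30)/(t^3 - 3*t^2 - 4*t + 12)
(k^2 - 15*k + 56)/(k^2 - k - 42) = (k - 8)/(k + 6)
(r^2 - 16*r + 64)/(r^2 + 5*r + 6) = (r^2 - 16*r + 64)/(r^2 + 5*r + 6)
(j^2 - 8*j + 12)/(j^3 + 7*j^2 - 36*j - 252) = (j - 2)/(j^2 + 13*j + 42)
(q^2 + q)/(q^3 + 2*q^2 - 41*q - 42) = q/(q^2 + q - 42)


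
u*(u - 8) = u^2 - 8*u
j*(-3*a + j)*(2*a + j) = -6*a^2*j - a*j^2 + j^3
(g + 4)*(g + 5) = g^2 + 9*g + 20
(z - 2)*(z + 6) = z^2 + 4*z - 12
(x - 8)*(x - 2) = x^2 - 10*x + 16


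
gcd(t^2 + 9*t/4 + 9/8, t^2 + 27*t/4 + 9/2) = t + 3/4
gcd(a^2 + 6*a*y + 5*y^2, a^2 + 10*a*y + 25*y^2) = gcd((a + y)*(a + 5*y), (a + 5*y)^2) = a + 5*y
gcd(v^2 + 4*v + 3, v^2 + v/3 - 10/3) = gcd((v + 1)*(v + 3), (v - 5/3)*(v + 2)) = 1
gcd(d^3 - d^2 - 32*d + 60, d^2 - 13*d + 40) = d - 5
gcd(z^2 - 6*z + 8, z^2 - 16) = z - 4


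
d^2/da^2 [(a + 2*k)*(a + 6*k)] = 2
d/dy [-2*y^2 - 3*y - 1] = -4*y - 3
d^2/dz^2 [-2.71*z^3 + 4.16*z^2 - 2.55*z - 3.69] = 8.32 - 16.26*z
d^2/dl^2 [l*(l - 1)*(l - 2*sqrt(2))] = 6*l - 4*sqrt(2) - 2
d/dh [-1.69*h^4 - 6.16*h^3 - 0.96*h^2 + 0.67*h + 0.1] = -6.76*h^3 - 18.48*h^2 - 1.92*h + 0.67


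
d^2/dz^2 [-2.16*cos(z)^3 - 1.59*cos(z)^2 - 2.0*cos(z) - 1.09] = 3.62*cos(z) + 3.18*cos(2*z) + 4.86*cos(3*z)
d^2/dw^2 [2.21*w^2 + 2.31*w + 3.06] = 4.42000000000000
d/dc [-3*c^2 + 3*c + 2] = 3 - 6*c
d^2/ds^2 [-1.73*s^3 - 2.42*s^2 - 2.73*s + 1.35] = -10.38*s - 4.84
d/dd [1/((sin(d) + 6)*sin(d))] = -2*(sin(d) + 3)*cos(d)/((sin(d) + 6)^2*sin(d)^2)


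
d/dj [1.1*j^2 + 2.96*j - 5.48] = 2.2*j + 2.96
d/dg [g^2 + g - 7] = 2*g + 1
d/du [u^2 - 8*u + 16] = 2*u - 8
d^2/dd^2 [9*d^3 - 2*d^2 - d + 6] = 54*d - 4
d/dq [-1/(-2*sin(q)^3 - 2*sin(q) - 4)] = (3*cos(q)^2 - 4)*cos(q)/(2*(sin(q)^3 + sin(q) + 2)^2)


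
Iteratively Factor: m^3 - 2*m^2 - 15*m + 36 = (m + 4)*(m^2 - 6*m + 9) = (m - 3)*(m + 4)*(m - 3)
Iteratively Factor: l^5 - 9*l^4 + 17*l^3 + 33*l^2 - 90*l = (l - 5)*(l^4 - 4*l^3 - 3*l^2 + 18*l) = (l - 5)*(l + 2)*(l^3 - 6*l^2 + 9*l) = (l - 5)*(l - 3)*(l + 2)*(l^2 - 3*l) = l*(l - 5)*(l - 3)*(l + 2)*(l - 3)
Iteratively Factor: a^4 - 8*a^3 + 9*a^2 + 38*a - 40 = (a - 4)*(a^3 - 4*a^2 - 7*a + 10) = (a - 4)*(a + 2)*(a^2 - 6*a + 5) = (a - 4)*(a - 1)*(a + 2)*(a - 5)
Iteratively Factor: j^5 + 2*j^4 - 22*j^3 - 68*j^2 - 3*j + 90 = (j + 2)*(j^4 - 22*j^2 - 24*j + 45) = (j + 2)*(j + 3)*(j^3 - 3*j^2 - 13*j + 15) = (j + 2)*(j + 3)^2*(j^2 - 6*j + 5) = (j - 1)*(j + 2)*(j + 3)^2*(j - 5)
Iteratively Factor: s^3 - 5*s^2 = (s - 5)*(s^2) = s*(s - 5)*(s)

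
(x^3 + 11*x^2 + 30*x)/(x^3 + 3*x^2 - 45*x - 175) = x*(x + 6)/(x^2 - 2*x - 35)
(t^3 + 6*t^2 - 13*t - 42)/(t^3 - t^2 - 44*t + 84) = (t^2 - t - 6)/(t^2 - 8*t + 12)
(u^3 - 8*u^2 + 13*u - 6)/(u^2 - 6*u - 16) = (-u^3 + 8*u^2 - 13*u + 6)/(-u^2 + 6*u + 16)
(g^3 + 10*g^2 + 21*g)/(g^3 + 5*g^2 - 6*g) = (g^2 + 10*g + 21)/(g^2 + 5*g - 6)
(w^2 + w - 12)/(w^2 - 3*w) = (w + 4)/w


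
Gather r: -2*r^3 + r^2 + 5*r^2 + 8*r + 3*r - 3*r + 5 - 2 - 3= -2*r^3 + 6*r^2 + 8*r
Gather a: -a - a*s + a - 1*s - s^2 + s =-a*s - s^2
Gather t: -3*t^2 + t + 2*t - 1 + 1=-3*t^2 + 3*t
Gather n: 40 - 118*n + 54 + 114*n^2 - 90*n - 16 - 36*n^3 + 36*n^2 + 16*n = -36*n^3 + 150*n^2 - 192*n + 78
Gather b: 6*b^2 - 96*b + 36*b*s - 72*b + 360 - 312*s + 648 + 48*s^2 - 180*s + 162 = 6*b^2 + b*(36*s - 168) + 48*s^2 - 492*s + 1170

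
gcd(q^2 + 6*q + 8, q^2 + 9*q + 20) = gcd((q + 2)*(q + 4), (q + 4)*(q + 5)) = q + 4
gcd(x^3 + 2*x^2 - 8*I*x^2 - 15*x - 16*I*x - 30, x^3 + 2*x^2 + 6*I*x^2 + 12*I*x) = x + 2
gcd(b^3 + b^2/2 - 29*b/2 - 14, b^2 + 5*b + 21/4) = b + 7/2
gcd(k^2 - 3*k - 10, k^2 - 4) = k + 2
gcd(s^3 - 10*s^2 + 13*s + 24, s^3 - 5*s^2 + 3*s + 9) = s^2 - 2*s - 3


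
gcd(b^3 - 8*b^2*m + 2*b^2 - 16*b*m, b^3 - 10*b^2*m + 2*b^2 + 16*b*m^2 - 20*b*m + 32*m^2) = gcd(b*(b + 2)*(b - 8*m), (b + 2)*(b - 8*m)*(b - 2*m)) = b^2 - 8*b*m + 2*b - 16*m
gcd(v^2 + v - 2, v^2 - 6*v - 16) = v + 2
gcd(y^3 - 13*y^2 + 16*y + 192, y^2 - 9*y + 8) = y - 8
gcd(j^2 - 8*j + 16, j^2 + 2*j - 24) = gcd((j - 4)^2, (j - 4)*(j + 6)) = j - 4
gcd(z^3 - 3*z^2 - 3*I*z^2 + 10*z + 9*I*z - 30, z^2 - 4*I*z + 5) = z - 5*I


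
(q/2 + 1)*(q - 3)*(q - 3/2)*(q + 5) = q^4/2 + 5*q^3/4 - 17*q^2/2 - 27*q/4 + 45/2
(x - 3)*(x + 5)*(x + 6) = x^3 + 8*x^2 - 3*x - 90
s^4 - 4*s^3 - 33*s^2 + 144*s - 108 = (s - 6)*(s - 3)*(s - 1)*(s + 6)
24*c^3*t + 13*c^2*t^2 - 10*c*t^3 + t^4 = t*(-8*c + t)*(-3*c + t)*(c + t)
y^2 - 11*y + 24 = (y - 8)*(y - 3)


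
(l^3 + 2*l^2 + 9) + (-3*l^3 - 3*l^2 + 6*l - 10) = -2*l^3 - l^2 + 6*l - 1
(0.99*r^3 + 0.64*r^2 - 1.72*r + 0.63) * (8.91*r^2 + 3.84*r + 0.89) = 8.8209*r^5 + 9.504*r^4 - 11.9865*r^3 - 0.4219*r^2 + 0.8884*r + 0.5607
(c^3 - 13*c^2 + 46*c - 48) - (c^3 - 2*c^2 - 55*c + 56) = -11*c^2 + 101*c - 104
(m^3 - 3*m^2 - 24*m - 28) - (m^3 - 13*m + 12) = -3*m^2 - 11*m - 40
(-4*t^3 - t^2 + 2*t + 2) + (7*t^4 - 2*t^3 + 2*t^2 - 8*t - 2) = 7*t^4 - 6*t^3 + t^2 - 6*t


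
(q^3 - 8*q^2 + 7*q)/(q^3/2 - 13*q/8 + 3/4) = 8*q*(q^2 - 8*q + 7)/(4*q^3 - 13*q + 6)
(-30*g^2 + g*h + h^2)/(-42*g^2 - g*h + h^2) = (5*g - h)/(7*g - h)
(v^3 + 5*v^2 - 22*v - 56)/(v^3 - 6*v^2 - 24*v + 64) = (v^3 + 5*v^2 - 22*v - 56)/(v^3 - 6*v^2 - 24*v + 64)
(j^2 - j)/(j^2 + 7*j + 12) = j*(j - 1)/(j^2 + 7*j + 12)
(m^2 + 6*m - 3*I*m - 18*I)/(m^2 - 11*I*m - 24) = (m + 6)/(m - 8*I)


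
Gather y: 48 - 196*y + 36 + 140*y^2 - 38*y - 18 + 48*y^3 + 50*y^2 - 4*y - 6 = 48*y^3 + 190*y^2 - 238*y + 60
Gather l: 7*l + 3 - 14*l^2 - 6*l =-14*l^2 + l + 3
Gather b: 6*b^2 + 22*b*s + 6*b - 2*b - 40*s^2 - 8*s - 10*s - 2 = 6*b^2 + b*(22*s + 4) - 40*s^2 - 18*s - 2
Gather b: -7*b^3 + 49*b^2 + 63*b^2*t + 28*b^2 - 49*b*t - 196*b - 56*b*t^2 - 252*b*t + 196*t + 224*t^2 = -7*b^3 + b^2*(63*t + 77) + b*(-56*t^2 - 301*t - 196) + 224*t^2 + 196*t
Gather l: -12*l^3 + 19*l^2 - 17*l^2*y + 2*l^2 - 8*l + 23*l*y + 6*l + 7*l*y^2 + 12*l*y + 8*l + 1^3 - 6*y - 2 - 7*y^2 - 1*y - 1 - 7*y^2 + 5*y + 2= -12*l^3 + l^2*(21 - 17*y) + l*(7*y^2 + 35*y + 6) - 14*y^2 - 2*y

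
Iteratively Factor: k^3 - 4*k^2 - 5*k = (k - 5)*(k^2 + k) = k*(k - 5)*(k + 1)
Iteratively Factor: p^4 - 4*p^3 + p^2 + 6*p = (p + 1)*(p^3 - 5*p^2 + 6*p) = (p - 2)*(p + 1)*(p^2 - 3*p) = p*(p - 2)*(p + 1)*(p - 3)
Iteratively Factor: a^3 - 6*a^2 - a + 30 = (a - 3)*(a^2 - 3*a - 10) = (a - 3)*(a + 2)*(a - 5)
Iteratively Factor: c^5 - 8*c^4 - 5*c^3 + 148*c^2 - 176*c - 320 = (c + 4)*(c^4 - 12*c^3 + 43*c^2 - 24*c - 80) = (c - 4)*(c + 4)*(c^3 - 8*c^2 + 11*c + 20) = (c - 5)*(c - 4)*(c + 4)*(c^2 - 3*c - 4) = (c - 5)*(c - 4)*(c + 1)*(c + 4)*(c - 4)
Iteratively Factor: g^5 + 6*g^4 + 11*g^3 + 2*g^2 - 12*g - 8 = (g + 1)*(g^4 + 5*g^3 + 6*g^2 - 4*g - 8) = (g + 1)*(g + 2)*(g^3 + 3*g^2 - 4) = (g + 1)*(g + 2)^2*(g^2 + g - 2) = (g - 1)*(g + 1)*(g + 2)^2*(g + 2)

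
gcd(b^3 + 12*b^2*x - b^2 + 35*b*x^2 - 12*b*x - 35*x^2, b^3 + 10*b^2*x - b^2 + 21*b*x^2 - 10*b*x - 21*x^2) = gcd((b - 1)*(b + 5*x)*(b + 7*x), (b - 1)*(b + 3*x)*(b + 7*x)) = b^2 + 7*b*x - b - 7*x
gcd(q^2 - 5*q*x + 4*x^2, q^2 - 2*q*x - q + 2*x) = 1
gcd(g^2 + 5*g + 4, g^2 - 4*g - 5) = g + 1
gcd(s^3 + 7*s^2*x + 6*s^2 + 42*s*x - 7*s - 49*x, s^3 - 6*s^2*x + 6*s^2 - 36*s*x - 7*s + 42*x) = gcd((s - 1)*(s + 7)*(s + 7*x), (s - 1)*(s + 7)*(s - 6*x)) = s^2 + 6*s - 7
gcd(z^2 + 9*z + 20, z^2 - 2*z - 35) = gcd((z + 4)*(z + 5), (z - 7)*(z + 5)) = z + 5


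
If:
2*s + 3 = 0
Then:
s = -3/2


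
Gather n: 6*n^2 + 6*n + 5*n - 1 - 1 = 6*n^2 + 11*n - 2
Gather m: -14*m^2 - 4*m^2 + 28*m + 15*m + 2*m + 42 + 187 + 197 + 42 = -18*m^2 + 45*m + 468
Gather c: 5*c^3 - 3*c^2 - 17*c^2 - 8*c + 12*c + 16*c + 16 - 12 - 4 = 5*c^3 - 20*c^2 + 20*c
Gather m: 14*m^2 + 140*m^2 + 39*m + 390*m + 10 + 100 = 154*m^2 + 429*m + 110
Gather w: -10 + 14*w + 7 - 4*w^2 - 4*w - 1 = -4*w^2 + 10*w - 4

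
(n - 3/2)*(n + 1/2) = n^2 - n - 3/4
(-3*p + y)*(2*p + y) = -6*p^2 - p*y + y^2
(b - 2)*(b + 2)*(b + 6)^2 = b^4 + 12*b^3 + 32*b^2 - 48*b - 144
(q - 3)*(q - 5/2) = q^2 - 11*q/2 + 15/2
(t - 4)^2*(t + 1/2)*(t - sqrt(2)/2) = t^4 - 15*t^3/2 - sqrt(2)*t^3/2 + 15*sqrt(2)*t^2/4 + 12*t^2 - 6*sqrt(2)*t + 8*t - 4*sqrt(2)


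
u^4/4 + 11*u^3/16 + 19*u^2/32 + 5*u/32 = u*(u/4 + 1/4)*(u + 1/2)*(u + 5/4)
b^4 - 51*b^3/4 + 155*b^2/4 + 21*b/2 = b*(b - 7)*(b - 6)*(b + 1/4)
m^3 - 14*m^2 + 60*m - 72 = (m - 6)^2*(m - 2)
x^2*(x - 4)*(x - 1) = x^4 - 5*x^3 + 4*x^2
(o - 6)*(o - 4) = o^2 - 10*o + 24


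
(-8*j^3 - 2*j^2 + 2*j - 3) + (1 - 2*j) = -8*j^3 - 2*j^2 - 2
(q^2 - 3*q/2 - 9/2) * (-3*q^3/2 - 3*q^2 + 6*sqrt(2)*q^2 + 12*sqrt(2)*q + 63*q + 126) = -3*q^5/2 - 3*q^4/4 + 6*sqrt(2)*q^4 + 3*sqrt(2)*q^3 + 297*q^3/4 - 45*sqrt(2)*q^2 + 45*q^2 - 945*q/2 - 54*sqrt(2)*q - 567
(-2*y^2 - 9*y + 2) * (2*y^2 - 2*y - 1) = -4*y^4 - 14*y^3 + 24*y^2 + 5*y - 2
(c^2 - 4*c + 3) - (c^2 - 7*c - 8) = 3*c + 11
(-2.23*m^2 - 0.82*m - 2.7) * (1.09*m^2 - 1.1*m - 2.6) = -2.4307*m^4 + 1.5592*m^3 + 3.757*m^2 + 5.102*m + 7.02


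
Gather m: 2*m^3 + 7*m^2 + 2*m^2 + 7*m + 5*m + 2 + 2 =2*m^3 + 9*m^2 + 12*m + 4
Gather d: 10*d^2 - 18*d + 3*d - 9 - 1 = 10*d^2 - 15*d - 10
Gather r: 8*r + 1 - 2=8*r - 1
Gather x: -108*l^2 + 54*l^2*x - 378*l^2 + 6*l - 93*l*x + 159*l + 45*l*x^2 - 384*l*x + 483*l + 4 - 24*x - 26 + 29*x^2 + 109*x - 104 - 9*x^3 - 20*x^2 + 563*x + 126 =-486*l^2 + 648*l - 9*x^3 + x^2*(45*l + 9) + x*(54*l^2 - 477*l + 648)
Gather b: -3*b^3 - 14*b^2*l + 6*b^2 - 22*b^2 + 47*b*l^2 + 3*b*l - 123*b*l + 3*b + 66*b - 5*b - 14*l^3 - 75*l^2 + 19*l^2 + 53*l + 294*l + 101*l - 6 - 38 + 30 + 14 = -3*b^3 + b^2*(-14*l - 16) + b*(47*l^2 - 120*l + 64) - 14*l^3 - 56*l^2 + 448*l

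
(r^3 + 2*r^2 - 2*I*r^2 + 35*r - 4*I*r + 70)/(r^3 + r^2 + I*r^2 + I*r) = (r^3 + 2*r^2*(1 - I) + r*(35 - 4*I) + 70)/(r*(r^2 + r*(1 + I) + I))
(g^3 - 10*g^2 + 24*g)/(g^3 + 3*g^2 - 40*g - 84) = g*(g - 4)/(g^2 + 9*g + 14)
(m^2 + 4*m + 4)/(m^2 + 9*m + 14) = (m + 2)/(m + 7)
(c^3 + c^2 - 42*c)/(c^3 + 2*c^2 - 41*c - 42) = c/(c + 1)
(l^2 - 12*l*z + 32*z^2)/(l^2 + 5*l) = (l^2 - 12*l*z + 32*z^2)/(l*(l + 5))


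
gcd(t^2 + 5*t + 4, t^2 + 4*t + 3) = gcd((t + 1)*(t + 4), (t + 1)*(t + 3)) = t + 1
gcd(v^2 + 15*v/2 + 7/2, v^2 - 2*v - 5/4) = v + 1/2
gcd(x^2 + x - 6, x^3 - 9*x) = x + 3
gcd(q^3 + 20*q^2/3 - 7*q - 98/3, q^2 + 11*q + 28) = q + 7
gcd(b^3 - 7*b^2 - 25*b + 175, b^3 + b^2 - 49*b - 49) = b - 7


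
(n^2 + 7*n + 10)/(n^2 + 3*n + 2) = (n + 5)/(n + 1)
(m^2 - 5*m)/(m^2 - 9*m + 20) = m/(m - 4)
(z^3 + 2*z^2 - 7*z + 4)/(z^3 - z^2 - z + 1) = (z + 4)/(z + 1)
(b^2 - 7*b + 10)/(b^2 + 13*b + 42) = (b^2 - 7*b + 10)/(b^2 + 13*b + 42)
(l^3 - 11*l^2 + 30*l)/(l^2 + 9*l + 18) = l*(l^2 - 11*l + 30)/(l^2 + 9*l + 18)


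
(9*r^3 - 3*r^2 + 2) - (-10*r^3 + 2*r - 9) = 19*r^3 - 3*r^2 - 2*r + 11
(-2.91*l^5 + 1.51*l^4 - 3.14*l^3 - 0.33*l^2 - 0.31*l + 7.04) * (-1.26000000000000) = 3.6666*l^5 - 1.9026*l^4 + 3.9564*l^3 + 0.4158*l^2 + 0.3906*l - 8.8704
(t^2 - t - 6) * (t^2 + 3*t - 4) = t^4 + 2*t^3 - 13*t^2 - 14*t + 24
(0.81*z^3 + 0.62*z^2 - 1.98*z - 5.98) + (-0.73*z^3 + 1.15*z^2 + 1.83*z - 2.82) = 0.0800000000000001*z^3 + 1.77*z^2 - 0.15*z - 8.8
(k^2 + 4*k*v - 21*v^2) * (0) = 0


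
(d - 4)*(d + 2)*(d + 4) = d^3 + 2*d^2 - 16*d - 32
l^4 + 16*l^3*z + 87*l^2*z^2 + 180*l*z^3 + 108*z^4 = (l + z)*(l + 3*z)*(l + 6*z)^2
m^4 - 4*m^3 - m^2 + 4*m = m*(m - 4)*(m - 1)*(m + 1)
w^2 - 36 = (w - 6)*(w + 6)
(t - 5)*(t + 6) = t^2 + t - 30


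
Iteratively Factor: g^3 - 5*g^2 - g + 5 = (g - 1)*(g^2 - 4*g - 5) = (g - 5)*(g - 1)*(g + 1)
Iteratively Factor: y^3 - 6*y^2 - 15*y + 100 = (y - 5)*(y^2 - y - 20) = (y - 5)*(y + 4)*(y - 5)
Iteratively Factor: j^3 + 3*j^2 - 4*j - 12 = (j + 3)*(j^2 - 4) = (j + 2)*(j + 3)*(j - 2)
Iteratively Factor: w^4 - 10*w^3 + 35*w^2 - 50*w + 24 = (w - 4)*(w^3 - 6*w^2 + 11*w - 6) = (w - 4)*(w - 1)*(w^2 - 5*w + 6) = (w - 4)*(w - 2)*(w - 1)*(w - 3)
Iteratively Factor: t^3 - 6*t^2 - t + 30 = (t + 2)*(t^2 - 8*t + 15) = (t - 5)*(t + 2)*(t - 3)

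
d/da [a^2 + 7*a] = 2*a + 7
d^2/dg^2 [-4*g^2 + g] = -8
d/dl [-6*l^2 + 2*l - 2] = 2 - 12*l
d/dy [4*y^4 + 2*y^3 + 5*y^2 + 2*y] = 16*y^3 + 6*y^2 + 10*y + 2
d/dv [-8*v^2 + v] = 1 - 16*v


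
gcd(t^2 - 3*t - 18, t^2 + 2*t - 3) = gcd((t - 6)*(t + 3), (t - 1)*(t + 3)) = t + 3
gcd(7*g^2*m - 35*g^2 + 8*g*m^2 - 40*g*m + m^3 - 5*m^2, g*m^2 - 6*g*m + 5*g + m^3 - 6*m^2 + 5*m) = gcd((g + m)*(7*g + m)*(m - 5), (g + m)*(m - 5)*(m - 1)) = g*m - 5*g + m^2 - 5*m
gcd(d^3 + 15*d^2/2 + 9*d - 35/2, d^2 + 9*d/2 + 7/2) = d + 7/2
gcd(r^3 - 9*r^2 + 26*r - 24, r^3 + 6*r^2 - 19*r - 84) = r - 4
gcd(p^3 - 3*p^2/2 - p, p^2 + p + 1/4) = p + 1/2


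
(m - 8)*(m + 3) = m^2 - 5*m - 24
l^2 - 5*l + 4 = (l - 4)*(l - 1)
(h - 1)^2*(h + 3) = h^3 + h^2 - 5*h + 3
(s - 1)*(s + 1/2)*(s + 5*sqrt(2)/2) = s^3 - s^2/2 + 5*sqrt(2)*s^2/2 - 5*sqrt(2)*s/4 - s/2 - 5*sqrt(2)/4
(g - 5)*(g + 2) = g^2 - 3*g - 10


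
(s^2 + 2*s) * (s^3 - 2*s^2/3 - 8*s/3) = s^5 + 4*s^4/3 - 4*s^3 - 16*s^2/3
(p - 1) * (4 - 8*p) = -8*p^2 + 12*p - 4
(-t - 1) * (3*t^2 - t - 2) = -3*t^3 - 2*t^2 + 3*t + 2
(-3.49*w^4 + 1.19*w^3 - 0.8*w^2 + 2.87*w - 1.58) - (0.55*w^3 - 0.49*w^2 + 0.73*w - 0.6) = -3.49*w^4 + 0.64*w^3 - 0.31*w^2 + 2.14*w - 0.98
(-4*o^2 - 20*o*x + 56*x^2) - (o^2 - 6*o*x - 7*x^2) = -5*o^2 - 14*o*x + 63*x^2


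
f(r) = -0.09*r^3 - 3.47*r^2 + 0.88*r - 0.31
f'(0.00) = 0.88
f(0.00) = -0.31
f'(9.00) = -83.45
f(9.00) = -339.07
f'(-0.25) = 2.60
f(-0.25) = -0.75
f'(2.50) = -18.16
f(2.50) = -21.20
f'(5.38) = -44.27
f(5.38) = -110.03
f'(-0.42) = 3.75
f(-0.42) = -1.29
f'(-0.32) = 3.07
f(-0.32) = -0.94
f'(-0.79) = 6.19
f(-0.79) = -3.13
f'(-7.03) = 36.32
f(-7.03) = -146.72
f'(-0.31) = 3.01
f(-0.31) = -0.91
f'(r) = -0.27*r^2 - 6.94*r + 0.88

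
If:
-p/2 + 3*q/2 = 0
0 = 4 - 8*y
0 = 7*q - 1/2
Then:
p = 3/14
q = 1/14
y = 1/2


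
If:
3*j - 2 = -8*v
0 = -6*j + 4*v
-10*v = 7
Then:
No Solution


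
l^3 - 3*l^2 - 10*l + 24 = (l - 4)*(l - 2)*(l + 3)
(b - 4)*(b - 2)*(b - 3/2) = b^3 - 15*b^2/2 + 17*b - 12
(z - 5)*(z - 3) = z^2 - 8*z + 15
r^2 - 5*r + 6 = (r - 3)*(r - 2)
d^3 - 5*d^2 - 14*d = d*(d - 7)*(d + 2)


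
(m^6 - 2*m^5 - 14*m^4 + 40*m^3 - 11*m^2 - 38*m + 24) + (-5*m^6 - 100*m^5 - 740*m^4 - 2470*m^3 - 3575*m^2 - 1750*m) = -4*m^6 - 102*m^5 - 754*m^4 - 2430*m^3 - 3586*m^2 - 1788*m + 24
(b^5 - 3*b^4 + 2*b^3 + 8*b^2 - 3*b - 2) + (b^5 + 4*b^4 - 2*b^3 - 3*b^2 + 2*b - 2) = 2*b^5 + b^4 + 5*b^2 - b - 4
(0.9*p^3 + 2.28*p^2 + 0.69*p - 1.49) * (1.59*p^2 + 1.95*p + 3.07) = 1.431*p^5 + 5.3802*p^4 + 8.3061*p^3 + 5.976*p^2 - 0.7872*p - 4.5743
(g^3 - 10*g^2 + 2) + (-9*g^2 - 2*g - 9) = g^3 - 19*g^2 - 2*g - 7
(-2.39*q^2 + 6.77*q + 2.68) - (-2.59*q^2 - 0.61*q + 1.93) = 0.2*q^2 + 7.38*q + 0.75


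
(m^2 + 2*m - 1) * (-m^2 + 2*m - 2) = -m^4 + 3*m^2 - 6*m + 2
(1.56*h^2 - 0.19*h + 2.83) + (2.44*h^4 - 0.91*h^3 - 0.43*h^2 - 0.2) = 2.44*h^4 - 0.91*h^3 + 1.13*h^2 - 0.19*h + 2.63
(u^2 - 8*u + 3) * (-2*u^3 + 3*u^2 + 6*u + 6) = -2*u^5 + 19*u^4 - 24*u^3 - 33*u^2 - 30*u + 18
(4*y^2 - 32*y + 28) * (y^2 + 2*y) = 4*y^4 - 24*y^3 - 36*y^2 + 56*y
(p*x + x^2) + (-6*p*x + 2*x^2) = -5*p*x + 3*x^2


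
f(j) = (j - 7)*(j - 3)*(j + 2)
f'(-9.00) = 388.00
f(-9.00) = -1344.00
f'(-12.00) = 625.00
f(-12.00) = -2850.00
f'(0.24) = -2.67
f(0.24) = 41.79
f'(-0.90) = 17.83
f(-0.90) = 33.89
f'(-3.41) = 90.44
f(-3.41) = -94.09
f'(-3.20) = 82.92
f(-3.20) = -75.89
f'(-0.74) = 14.48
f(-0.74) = 36.47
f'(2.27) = -19.86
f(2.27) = 14.74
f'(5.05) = -3.29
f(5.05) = -28.18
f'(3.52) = -18.15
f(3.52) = -9.99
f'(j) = (j - 7)*(j - 3) + (j - 7)*(j + 2) + (j - 3)*(j + 2)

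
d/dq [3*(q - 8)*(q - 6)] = 6*q - 42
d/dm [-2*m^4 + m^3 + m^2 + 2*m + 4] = -8*m^3 + 3*m^2 + 2*m + 2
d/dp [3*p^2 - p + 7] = 6*p - 1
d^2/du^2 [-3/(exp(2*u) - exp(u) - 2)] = 3*(2*(2*exp(u) - 1)^2*exp(u) + (4*exp(u) - 1)*(-exp(2*u) + exp(u) + 2))*exp(u)/(-exp(2*u) + exp(u) + 2)^3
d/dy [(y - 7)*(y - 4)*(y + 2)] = 3*y^2 - 18*y + 6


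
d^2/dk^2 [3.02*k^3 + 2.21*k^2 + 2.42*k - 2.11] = 18.12*k + 4.42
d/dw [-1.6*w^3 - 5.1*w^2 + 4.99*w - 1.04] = -4.8*w^2 - 10.2*w + 4.99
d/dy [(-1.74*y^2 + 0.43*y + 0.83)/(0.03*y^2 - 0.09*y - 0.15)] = (0.1437*y^2 + 0.4722*y + 0.0102)/(0.0009*y^4 - 0.0054*y^3 - 0.0009*y^2 + 0.027*y + 0.0225)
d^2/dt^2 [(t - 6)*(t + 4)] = 2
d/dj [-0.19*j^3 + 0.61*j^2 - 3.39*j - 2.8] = -0.57*j^2 + 1.22*j - 3.39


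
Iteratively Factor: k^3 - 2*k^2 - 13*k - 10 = (k + 2)*(k^2 - 4*k - 5) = (k - 5)*(k + 2)*(k + 1)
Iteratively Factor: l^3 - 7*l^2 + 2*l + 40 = (l + 2)*(l^2 - 9*l + 20) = (l - 5)*(l + 2)*(l - 4)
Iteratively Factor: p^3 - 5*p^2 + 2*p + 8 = (p + 1)*(p^2 - 6*p + 8) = (p - 2)*(p + 1)*(p - 4)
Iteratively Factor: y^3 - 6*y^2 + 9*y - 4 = (y - 4)*(y^2 - 2*y + 1) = (y - 4)*(y - 1)*(y - 1)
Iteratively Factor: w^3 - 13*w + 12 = (w - 3)*(w^2 + 3*w - 4) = (w - 3)*(w + 4)*(w - 1)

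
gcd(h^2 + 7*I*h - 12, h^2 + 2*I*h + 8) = h + 4*I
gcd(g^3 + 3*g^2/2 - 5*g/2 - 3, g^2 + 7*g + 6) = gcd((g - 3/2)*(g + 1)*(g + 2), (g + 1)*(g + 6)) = g + 1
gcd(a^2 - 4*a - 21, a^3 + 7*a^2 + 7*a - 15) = a + 3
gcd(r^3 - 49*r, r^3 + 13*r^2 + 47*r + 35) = r + 7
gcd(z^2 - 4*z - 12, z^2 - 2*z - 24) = z - 6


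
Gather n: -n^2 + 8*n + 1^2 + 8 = -n^2 + 8*n + 9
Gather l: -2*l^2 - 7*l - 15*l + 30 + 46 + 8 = -2*l^2 - 22*l + 84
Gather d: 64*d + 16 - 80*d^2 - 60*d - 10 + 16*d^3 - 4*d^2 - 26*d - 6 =16*d^3 - 84*d^2 - 22*d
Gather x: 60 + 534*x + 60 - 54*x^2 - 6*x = -54*x^2 + 528*x + 120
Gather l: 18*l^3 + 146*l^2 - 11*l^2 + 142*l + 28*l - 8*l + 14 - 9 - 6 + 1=18*l^3 + 135*l^2 + 162*l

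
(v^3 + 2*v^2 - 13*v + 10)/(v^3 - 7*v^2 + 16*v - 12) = (v^2 + 4*v - 5)/(v^2 - 5*v + 6)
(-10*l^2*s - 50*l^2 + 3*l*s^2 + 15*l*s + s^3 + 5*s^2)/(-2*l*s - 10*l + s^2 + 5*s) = 5*l + s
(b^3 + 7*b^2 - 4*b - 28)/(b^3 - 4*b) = (b + 7)/b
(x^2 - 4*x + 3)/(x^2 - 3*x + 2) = (x - 3)/(x - 2)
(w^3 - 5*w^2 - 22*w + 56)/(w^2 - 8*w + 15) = (w^3 - 5*w^2 - 22*w + 56)/(w^2 - 8*w + 15)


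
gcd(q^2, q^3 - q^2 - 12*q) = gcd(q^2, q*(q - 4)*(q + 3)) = q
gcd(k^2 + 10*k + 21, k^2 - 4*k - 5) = 1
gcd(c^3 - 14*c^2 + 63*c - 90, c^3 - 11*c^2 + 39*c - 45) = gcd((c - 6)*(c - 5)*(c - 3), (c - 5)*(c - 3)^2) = c^2 - 8*c + 15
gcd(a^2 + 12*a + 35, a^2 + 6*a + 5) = a + 5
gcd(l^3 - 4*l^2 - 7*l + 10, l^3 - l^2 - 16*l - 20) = l^2 - 3*l - 10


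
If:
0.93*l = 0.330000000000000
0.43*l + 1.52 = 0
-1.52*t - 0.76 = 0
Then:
No Solution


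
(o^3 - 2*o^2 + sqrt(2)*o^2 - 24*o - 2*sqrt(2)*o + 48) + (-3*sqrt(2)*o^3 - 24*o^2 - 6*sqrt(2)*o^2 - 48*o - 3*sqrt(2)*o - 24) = -3*sqrt(2)*o^3 + o^3 - 26*o^2 - 5*sqrt(2)*o^2 - 72*o - 5*sqrt(2)*o + 24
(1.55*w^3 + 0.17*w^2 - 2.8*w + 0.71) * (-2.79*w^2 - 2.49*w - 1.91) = -4.3245*w^5 - 4.3338*w^4 + 4.4282*w^3 + 4.6664*w^2 + 3.5801*w - 1.3561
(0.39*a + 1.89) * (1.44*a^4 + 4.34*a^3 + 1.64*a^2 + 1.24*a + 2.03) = 0.5616*a^5 + 4.4142*a^4 + 8.8422*a^3 + 3.5832*a^2 + 3.1353*a + 3.8367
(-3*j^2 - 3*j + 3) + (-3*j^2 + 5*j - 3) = -6*j^2 + 2*j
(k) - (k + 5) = -5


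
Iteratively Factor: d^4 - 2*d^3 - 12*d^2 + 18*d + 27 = (d + 1)*(d^3 - 3*d^2 - 9*d + 27) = (d + 1)*(d + 3)*(d^2 - 6*d + 9) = (d - 3)*(d + 1)*(d + 3)*(d - 3)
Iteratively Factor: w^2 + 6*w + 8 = (w + 4)*(w + 2)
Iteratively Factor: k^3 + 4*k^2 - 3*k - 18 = (k + 3)*(k^2 + k - 6) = (k - 2)*(k + 3)*(k + 3)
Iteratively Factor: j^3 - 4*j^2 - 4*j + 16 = (j + 2)*(j^2 - 6*j + 8) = (j - 2)*(j + 2)*(j - 4)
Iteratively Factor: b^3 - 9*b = (b)*(b^2 - 9) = b*(b + 3)*(b - 3)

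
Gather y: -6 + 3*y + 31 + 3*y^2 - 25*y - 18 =3*y^2 - 22*y + 7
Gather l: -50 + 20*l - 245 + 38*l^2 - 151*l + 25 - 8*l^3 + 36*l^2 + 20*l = -8*l^3 + 74*l^2 - 111*l - 270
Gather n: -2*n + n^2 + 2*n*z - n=n^2 + n*(2*z - 3)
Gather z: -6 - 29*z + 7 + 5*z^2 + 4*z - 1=5*z^2 - 25*z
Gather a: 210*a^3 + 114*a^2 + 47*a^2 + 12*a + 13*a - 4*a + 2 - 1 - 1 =210*a^3 + 161*a^2 + 21*a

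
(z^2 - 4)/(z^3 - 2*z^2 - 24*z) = (4 - z^2)/(z*(-z^2 + 2*z + 24))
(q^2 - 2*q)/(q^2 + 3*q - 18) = q*(q - 2)/(q^2 + 3*q - 18)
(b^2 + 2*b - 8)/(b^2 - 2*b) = (b + 4)/b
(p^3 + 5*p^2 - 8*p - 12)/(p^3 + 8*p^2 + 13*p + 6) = (p - 2)/(p + 1)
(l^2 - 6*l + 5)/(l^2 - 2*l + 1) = (l - 5)/(l - 1)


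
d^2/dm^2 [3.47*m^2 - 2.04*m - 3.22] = 6.94000000000000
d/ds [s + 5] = 1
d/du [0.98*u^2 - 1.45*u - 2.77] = 1.96*u - 1.45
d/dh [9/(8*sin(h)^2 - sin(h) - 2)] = 9*(1 - 16*sin(h))*cos(h)/(-8*sin(h)^2 + sin(h) + 2)^2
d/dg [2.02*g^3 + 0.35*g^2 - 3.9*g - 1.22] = 6.06*g^2 + 0.7*g - 3.9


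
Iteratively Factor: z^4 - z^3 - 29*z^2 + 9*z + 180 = (z - 3)*(z^3 + 2*z^2 - 23*z - 60) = (z - 3)*(z + 4)*(z^2 - 2*z - 15) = (z - 3)*(z + 3)*(z + 4)*(z - 5)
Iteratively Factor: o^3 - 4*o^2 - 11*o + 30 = (o - 2)*(o^2 - 2*o - 15) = (o - 5)*(o - 2)*(o + 3)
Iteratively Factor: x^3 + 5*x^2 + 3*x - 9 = (x - 1)*(x^2 + 6*x + 9) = (x - 1)*(x + 3)*(x + 3)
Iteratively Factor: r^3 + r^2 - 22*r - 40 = (r + 2)*(r^2 - r - 20) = (r - 5)*(r + 2)*(r + 4)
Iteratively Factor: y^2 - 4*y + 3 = (y - 1)*(y - 3)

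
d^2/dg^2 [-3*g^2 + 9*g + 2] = -6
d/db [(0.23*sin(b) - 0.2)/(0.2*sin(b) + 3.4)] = 0.822*cos(b)/(0.2*sin(b) + 3.4)^2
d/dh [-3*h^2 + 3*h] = 3 - 6*h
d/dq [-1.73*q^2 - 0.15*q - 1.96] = -3.46*q - 0.15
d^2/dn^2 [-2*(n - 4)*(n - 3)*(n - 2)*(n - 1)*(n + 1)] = -40*n^3 + 216*n^2 - 300*n + 60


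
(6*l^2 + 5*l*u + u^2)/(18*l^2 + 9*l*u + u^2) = (2*l + u)/(6*l + u)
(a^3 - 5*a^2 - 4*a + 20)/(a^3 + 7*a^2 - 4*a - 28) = (a - 5)/(a + 7)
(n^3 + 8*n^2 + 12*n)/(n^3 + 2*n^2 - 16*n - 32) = n*(n + 6)/(n^2 - 16)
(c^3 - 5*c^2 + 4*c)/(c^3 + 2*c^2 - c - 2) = c*(c - 4)/(c^2 + 3*c + 2)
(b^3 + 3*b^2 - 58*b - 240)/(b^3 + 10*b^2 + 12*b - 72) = (b^2 - 3*b - 40)/(b^2 + 4*b - 12)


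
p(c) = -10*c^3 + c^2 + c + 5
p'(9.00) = -2411.00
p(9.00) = -7195.00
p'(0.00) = 1.00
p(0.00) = 5.00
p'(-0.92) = -26.23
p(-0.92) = 12.71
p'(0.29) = -0.94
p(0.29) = 5.13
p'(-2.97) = -269.57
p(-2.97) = 272.83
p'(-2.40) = -176.60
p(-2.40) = 146.60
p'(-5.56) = -937.53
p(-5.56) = 1749.15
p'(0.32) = -1.43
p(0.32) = 5.09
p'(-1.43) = -63.21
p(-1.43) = 34.86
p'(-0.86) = -22.91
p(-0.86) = 11.24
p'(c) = -30*c^2 + 2*c + 1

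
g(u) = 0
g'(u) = 0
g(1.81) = 0.00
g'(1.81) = 0.00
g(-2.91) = 0.00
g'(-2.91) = 0.00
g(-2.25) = 0.00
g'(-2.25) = 0.00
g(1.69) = 0.00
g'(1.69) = 0.00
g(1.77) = 0.00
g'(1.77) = 0.00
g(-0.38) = 0.00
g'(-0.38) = 0.00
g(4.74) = 0.00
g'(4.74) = 0.00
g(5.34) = 0.00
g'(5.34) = 0.00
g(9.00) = 0.00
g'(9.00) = 0.00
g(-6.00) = 0.00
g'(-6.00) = 0.00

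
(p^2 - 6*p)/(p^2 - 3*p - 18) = p/(p + 3)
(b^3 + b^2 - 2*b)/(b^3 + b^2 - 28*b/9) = 9*(b^2 + b - 2)/(9*b^2 + 9*b - 28)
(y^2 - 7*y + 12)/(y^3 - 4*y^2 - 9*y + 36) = 1/(y + 3)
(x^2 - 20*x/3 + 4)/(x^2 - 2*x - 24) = (x - 2/3)/(x + 4)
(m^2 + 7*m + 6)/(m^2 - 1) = (m + 6)/(m - 1)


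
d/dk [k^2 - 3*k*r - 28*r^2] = 2*k - 3*r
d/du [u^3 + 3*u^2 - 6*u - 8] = 3*u^2 + 6*u - 6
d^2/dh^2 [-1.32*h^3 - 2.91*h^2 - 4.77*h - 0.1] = -7.92*h - 5.82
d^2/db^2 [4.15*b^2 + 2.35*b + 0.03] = 8.30000000000000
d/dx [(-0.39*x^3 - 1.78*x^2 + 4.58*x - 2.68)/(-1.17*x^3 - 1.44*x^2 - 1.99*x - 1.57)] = (-2.22044604925031e-16*x^5 - 1.521*x^4 + 12.2694*x^3 + 2.5675*x^2 - 2.1292*x - 12.5238)/(1.3689*x^6 + 3.3696*x^5 + 6.7302*x^4 + 9.405*x^3 + 8.4817*x^2 + 6.2486*x + 2.4649)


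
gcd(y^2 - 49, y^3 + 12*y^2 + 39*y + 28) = y + 7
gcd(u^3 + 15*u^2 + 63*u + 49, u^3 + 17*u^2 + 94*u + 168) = u + 7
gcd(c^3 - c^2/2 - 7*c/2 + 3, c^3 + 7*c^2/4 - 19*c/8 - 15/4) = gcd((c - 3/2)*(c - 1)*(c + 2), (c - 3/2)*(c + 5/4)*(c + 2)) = c^2 + c/2 - 3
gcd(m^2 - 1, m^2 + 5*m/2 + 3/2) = m + 1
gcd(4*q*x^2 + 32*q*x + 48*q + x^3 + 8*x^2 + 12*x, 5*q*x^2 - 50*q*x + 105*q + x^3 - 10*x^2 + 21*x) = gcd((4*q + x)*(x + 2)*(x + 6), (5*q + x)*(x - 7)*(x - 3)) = 1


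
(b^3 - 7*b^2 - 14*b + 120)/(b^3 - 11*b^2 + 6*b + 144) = (b^2 - b - 20)/(b^2 - 5*b - 24)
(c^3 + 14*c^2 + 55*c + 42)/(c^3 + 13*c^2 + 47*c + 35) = (c + 6)/(c + 5)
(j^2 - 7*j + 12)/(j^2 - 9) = (j - 4)/(j + 3)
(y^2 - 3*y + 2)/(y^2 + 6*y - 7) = (y - 2)/(y + 7)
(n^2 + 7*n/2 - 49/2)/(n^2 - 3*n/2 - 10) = (-2*n^2 - 7*n + 49)/(-2*n^2 + 3*n + 20)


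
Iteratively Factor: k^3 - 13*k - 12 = (k - 4)*(k^2 + 4*k + 3) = (k - 4)*(k + 1)*(k + 3)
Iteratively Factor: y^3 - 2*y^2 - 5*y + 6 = (y + 2)*(y^2 - 4*y + 3) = (y - 3)*(y + 2)*(y - 1)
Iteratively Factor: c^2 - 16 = (c - 4)*(c + 4)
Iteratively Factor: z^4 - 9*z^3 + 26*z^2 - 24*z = (z - 3)*(z^3 - 6*z^2 + 8*z) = (z - 3)*(z - 2)*(z^2 - 4*z) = z*(z - 3)*(z - 2)*(z - 4)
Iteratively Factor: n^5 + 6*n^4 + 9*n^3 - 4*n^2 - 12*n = (n - 1)*(n^4 + 7*n^3 + 16*n^2 + 12*n) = (n - 1)*(n + 3)*(n^3 + 4*n^2 + 4*n) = (n - 1)*(n + 2)*(n + 3)*(n^2 + 2*n) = (n - 1)*(n + 2)^2*(n + 3)*(n)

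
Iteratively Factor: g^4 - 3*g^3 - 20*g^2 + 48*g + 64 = (g + 1)*(g^3 - 4*g^2 - 16*g + 64) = (g + 1)*(g + 4)*(g^2 - 8*g + 16) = (g - 4)*(g + 1)*(g + 4)*(g - 4)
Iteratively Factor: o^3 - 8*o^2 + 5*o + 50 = (o - 5)*(o^2 - 3*o - 10) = (o - 5)*(o + 2)*(o - 5)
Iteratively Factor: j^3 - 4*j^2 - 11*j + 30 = (j - 5)*(j^2 + j - 6) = (j - 5)*(j + 3)*(j - 2)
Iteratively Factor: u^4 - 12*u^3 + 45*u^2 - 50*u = (u - 5)*(u^3 - 7*u^2 + 10*u) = u*(u - 5)*(u^2 - 7*u + 10) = u*(u - 5)*(u - 2)*(u - 5)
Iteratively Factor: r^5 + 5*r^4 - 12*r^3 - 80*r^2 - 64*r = (r)*(r^4 + 5*r^3 - 12*r^2 - 80*r - 64) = r*(r + 4)*(r^3 + r^2 - 16*r - 16) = r*(r + 1)*(r + 4)*(r^2 - 16) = r*(r + 1)*(r + 4)^2*(r - 4)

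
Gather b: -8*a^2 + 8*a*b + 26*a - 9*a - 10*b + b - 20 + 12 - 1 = -8*a^2 + 17*a + b*(8*a - 9) - 9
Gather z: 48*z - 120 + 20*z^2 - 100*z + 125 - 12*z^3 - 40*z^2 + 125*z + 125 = -12*z^3 - 20*z^2 + 73*z + 130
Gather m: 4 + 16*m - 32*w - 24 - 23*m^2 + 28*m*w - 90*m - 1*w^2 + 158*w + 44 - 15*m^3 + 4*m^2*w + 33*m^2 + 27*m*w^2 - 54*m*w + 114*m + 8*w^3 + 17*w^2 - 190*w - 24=-15*m^3 + m^2*(4*w + 10) + m*(27*w^2 - 26*w + 40) + 8*w^3 + 16*w^2 - 64*w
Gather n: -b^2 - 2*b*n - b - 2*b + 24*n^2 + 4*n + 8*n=-b^2 - 3*b + 24*n^2 + n*(12 - 2*b)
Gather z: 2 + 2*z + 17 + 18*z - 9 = 20*z + 10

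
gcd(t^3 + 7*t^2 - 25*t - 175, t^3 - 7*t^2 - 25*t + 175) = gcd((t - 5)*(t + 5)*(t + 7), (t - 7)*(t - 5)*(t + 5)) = t^2 - 25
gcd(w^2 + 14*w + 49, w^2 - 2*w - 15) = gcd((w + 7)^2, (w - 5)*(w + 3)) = 1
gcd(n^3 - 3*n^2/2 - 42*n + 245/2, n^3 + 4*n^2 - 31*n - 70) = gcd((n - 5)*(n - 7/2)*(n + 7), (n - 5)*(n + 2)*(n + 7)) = n^2 + 2*n - 35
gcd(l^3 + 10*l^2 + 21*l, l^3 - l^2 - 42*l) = l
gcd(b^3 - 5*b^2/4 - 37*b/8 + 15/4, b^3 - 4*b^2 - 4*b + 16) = b + 2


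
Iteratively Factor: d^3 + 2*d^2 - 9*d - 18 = (d - 3)*(d^2 + 5*d + 6) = (d - 3)*(d + 2)*(d + 3)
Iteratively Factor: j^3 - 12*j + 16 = (j - 2)*(j^2 + 2*j - 8) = (j - 2)^2*(j + 4)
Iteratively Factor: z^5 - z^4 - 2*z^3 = (z + 1)*(z^4 - 2*z^3) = z*(z + 1)*(z^3 - 2*z^2) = z^2*(z + 1)*(z^2 - 2*z) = z^3*(z + 1)*(z - 2)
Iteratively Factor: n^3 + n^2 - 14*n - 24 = (n + 3)*(n^2 - 2*n - 8) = (n - 4)*(n + 3)*(n + 2)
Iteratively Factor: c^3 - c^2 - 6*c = (c)*(c^2 - c - 6) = c*(c - 3)*(c + 2)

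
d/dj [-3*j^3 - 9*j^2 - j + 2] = -9*j^2 - 18*j - 1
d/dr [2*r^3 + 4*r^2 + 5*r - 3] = 6*r^2 + 8*r + 5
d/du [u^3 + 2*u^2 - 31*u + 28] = 3*u^2 + 4*u - 31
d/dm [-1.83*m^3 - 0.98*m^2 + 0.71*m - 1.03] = -5.49*m^2 - 1.96*m + 0.71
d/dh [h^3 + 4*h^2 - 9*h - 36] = 3*h^2 + 8*h - 9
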